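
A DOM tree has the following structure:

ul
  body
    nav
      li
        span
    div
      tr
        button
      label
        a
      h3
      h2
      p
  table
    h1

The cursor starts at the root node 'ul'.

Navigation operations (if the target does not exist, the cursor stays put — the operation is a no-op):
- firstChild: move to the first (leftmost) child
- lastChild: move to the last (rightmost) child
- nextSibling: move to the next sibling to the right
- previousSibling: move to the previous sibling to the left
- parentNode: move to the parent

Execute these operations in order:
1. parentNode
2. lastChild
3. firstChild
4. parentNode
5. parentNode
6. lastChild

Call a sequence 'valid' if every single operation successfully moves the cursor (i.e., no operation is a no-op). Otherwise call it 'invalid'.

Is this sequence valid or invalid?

Answer: invalid

Derivation:
After 1 (parentNode): ul (no-op, stayed)
After 2 (lastChild): table
After 3 (firstChild): h1
After 4 (parentNode): table
After 5 (parentNode): ul
After 6 (lastChild): table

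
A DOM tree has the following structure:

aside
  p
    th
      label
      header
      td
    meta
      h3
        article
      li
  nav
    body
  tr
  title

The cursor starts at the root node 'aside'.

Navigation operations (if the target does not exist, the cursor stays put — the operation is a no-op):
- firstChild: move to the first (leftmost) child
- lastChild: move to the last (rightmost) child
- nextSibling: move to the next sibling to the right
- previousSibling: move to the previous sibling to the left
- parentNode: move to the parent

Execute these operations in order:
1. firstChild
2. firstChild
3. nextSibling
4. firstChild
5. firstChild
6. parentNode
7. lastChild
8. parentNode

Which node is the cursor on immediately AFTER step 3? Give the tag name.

Answer: meta

Derivation:
After 1 (firstChild): p
After 2 (firstChild): th
After 3 (nextSibling): meta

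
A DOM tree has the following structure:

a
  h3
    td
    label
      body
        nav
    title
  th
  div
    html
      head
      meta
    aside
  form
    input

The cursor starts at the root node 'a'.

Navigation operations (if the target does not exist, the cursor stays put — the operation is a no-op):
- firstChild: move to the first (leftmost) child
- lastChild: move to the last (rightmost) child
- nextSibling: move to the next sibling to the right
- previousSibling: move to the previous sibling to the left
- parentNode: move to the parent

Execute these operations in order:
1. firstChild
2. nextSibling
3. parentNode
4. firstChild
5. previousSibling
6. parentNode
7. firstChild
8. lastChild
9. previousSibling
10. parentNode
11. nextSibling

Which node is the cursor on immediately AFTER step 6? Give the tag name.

After 1 (firstChild): h3
After 2 (nextSibling): th
After 3 (parentNode): a
After 4 (firstChild): h3
After 5 (previousSibling): h3 (no-op, stayed)
After 6 (parentNode): a

Answer: a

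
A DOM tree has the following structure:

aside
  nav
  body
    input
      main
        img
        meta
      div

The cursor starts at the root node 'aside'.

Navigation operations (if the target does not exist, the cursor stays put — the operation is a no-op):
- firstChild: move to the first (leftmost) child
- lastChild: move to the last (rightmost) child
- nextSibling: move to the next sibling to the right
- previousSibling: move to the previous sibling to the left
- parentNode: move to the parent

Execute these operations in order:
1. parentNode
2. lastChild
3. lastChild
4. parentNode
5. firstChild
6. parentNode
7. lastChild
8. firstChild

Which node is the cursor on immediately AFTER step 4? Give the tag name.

Answer: body

Derivation:
After 1 (parentNode): aside (no-op, stayed)
After 2 (lastChild): body
After 3 (lastChild): input
After 4 (parentNode): body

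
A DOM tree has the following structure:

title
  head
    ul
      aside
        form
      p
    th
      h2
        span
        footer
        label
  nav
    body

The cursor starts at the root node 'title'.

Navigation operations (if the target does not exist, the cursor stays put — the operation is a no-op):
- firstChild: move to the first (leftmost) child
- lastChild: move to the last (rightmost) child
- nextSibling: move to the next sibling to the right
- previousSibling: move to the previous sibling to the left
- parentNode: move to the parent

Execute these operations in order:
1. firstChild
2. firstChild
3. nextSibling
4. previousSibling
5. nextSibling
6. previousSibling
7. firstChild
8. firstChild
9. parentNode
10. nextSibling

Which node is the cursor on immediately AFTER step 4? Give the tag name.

Answer: ul

Derivation:
After 1 (firstChild): head
After 2 (firstChild): ul
After 3 (nextSibling): th
After 4 (previousSibling): ul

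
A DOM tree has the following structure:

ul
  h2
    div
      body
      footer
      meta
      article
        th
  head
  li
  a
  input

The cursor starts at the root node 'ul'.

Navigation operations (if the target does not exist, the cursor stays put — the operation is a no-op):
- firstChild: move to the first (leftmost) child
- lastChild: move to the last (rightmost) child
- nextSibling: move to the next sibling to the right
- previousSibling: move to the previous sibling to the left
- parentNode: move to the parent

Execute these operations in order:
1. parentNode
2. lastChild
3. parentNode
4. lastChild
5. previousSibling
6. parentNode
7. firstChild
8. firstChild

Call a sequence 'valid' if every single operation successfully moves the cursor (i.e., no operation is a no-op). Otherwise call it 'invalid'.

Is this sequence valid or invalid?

After 1 (parentNode): ul (no-op, stayed)
After 2 (lastChild): input
After 3 (parentNode): ul
After 4 (lastChild): input
After 5 (previousSibling): a
After 6 (parentNode): ul
After 7 (firstChild): h2
After 8 (firstChild): div

Answer: invalid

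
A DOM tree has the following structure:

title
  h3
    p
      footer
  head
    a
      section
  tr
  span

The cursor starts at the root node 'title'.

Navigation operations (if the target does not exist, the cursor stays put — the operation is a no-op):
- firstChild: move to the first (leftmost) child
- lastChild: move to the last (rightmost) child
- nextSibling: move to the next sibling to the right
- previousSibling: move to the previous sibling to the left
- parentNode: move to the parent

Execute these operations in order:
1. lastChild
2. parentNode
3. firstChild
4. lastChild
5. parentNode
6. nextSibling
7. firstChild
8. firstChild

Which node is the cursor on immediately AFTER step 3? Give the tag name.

After 1 (lastChild): span
After 2 (parentNode): title
After 3 (firstChild): h3

Answer: h3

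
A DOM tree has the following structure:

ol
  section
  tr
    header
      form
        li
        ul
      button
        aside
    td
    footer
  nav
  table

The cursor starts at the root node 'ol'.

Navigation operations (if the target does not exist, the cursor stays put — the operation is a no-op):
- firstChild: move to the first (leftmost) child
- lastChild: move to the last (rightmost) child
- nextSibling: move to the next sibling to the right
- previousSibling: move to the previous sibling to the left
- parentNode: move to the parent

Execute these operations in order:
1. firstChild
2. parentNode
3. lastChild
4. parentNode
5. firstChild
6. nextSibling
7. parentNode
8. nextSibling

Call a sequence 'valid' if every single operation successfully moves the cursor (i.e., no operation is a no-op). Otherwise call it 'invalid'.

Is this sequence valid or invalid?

After 1 (firstChild): section
After 2 (parentNode): ol
After 3 (lastChild): table
After 4 (parentNode): ol
After 5 (firstChild): section
After 6 (nextSibling): tr
After 7 (parentNode): ol
After 8 (nextSibling): ol (no-op, stayed)

Answer: invalid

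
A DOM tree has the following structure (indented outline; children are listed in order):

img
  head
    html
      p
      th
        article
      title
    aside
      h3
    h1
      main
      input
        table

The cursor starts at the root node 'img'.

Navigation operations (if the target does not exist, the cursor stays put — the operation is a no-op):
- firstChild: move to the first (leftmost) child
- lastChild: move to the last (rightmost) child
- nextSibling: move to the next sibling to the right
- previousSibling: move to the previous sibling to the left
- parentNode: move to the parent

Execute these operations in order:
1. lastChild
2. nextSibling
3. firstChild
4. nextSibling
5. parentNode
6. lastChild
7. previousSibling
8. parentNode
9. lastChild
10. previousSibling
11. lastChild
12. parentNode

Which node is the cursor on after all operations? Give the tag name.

Answer: aside

Derivation:
After 1 (lastChild): head
After 2 (nextSibling): head (no-op, stayed)
After 3 (firstChild): html
After 4 (nextSibling): aside
After 5 (parentNode): head
After 6 (lastChild): h1
After 7 (previousSibling): aside
After 8 (parentNode): head
After 9 (lastChild): h1
After 10 (previousSibling): aside
After 11 (lastChild): h3
After 12 (parentNode): aside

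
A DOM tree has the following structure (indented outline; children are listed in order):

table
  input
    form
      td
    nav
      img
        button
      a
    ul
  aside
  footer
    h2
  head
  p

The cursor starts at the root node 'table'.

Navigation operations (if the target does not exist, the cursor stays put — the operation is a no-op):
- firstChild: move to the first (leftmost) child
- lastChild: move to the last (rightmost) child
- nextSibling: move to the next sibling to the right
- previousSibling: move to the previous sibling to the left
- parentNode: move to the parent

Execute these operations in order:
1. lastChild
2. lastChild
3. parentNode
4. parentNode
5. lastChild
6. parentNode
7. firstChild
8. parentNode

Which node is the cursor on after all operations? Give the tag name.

Answer: table

Derivation:
After 1 (lastChild): p
After 2 (lastChild): p (no-op, stayed)
After 3 (parentNode): table
After 4 (parentNode): table (no-op, stayed)
After 5 (lastChild): p
After 6 (parentNode): table
After 7 (firstChild): input
After 8 (parentNode): table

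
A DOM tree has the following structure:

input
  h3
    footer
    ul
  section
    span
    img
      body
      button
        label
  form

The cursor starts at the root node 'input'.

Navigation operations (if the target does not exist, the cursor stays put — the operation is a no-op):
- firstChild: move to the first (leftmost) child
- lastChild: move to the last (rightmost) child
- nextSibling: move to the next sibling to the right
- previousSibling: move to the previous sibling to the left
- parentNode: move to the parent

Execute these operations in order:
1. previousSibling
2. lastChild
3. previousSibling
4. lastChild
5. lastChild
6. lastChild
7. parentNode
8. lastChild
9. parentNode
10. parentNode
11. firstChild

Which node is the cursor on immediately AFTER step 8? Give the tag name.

Answer: label

Derivation:
After 1 (previousSibling): input (no-op, stayed)
After 2 (lastChild): form
After 3 (previousSibling): section
After 4 (lastChild): img
After 5 (lastChild): button
After 6 (lastChild): label
After 7 (parentNode): button
After 8 (lastChild): label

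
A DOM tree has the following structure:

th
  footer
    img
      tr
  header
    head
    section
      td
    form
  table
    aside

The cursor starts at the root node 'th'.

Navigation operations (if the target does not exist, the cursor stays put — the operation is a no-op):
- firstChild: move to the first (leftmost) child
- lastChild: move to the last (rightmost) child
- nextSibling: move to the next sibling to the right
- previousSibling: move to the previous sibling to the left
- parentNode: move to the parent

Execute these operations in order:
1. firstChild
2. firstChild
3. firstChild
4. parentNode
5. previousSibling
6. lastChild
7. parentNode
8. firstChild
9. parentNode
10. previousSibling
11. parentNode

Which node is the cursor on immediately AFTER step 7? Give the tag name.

Answer: img

Derivation:
After 1 (firstChild): footer
After 2 (firstChild): img
After 3 (firstChild): tr
After 4 (parentNode): img
After 5 (previousSibling): img (no-op, stayed)
After 6 (lastChild): tr
After 7 (parentNode): img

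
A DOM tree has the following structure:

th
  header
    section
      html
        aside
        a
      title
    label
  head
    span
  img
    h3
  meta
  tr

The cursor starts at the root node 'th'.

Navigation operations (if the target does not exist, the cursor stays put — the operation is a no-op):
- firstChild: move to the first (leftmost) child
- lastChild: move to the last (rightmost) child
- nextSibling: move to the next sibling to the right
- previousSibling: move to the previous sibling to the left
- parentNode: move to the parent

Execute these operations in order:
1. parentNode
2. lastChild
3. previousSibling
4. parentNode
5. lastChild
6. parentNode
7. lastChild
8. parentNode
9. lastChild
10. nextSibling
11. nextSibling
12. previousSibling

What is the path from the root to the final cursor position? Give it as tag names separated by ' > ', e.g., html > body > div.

Answer: th > meta

Derivation:
After 1 (parentNode): th (no-op, stayed)
After 2 (lastChild): tr
After 3 (previousSibling): meta
After 4 (parentNode): th
After 5 (lastChild): tr
After 6 (parentNode): th
After 7 (lastChild): tr
After 8 (parentNode): th
After 9 (lastChild): tr
After 10 (nextSibling): tr (no-op, stayed)
After 11 (nextSibling): tr (no-op, stayed)
After 12 (previousSibling): meta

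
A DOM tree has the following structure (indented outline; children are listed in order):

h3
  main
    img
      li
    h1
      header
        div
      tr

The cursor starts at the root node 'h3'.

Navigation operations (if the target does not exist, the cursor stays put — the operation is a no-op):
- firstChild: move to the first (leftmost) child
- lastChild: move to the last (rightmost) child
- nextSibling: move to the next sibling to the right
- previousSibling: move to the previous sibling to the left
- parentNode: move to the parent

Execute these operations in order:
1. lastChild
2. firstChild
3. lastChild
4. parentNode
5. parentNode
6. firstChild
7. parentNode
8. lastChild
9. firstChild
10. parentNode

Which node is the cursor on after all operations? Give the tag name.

After 1 (lastChild): main
After 2 (firstChild): img
After 3 (lastChild): li
After 4 (parentNode): img
After 5 (parentNode): main
After 6 (firstChild): img
After 7 (parentNode): main
After 8 (lastChild): h1
After 9 (firstChild): header
After 10 (parentNode): h1

Answer: h1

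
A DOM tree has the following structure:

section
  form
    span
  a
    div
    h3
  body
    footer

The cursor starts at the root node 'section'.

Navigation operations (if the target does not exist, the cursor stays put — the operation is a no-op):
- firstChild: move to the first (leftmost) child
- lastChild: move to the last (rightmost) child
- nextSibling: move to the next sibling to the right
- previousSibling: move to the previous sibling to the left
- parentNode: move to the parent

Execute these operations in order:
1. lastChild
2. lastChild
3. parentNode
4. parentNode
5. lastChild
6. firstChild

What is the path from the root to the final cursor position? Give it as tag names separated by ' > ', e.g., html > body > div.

Answer: section > body > footer

Derivation:
After 1 (lastChild): body
After 2 (lastChild): footer
After 3 (parentNode): body
After 4 (parentNode): section
After 5 (lastChild): body
After 6 (firstChild): footer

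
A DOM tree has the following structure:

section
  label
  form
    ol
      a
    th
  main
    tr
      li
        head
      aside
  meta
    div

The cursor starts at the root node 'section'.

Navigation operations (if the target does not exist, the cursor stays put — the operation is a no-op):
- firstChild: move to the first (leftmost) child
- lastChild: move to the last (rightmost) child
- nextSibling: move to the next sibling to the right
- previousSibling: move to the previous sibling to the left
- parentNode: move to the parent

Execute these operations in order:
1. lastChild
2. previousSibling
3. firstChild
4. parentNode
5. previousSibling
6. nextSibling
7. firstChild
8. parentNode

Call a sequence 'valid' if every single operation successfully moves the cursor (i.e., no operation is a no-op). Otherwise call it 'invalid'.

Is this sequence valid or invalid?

After 1 (lastChild): meta
After 2 (previousSibling): main
After 3 (firstChild): tr
After 4 (parentNode): main
After 5 (previousSibling): form
After 6 (nextSibling): main
After 7 (firstChild): tr
After 8 (parentNode): main

Answer: valid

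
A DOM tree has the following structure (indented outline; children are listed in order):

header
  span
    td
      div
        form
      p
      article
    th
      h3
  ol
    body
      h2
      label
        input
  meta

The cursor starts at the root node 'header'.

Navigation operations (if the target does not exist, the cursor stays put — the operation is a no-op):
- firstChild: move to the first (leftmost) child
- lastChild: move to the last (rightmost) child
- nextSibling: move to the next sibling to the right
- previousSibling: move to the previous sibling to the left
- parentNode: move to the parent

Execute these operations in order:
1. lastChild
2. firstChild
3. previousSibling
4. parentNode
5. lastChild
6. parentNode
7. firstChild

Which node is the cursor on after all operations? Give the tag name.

Answer: span

Derivation:
After 1 (lastChild): meta
After 2 (firstChild): meta (no-op, stayed)
After 3 (previousSibling): ol
After 4 (parentNode): header
After 5 (lastChild): meta
After 6 (parentNode): header
After 7 (firstChild): span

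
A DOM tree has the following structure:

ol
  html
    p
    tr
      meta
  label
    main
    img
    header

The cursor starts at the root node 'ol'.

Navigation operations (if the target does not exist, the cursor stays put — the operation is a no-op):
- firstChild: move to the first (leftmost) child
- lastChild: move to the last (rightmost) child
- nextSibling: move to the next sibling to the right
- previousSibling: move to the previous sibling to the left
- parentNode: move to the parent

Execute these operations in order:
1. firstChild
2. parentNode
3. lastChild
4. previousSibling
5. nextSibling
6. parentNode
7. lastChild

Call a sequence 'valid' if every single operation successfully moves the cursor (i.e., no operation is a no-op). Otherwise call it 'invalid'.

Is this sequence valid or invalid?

Answer: valid

Derivation:
After 1 (firstChild): html
After 2 (parentNode): ol
After 3 (lastChild): label
After 4 (previousSibling): html
After 5 (nextSibling): label
After 6 (parentNode): ol
After 7 (lastChild): label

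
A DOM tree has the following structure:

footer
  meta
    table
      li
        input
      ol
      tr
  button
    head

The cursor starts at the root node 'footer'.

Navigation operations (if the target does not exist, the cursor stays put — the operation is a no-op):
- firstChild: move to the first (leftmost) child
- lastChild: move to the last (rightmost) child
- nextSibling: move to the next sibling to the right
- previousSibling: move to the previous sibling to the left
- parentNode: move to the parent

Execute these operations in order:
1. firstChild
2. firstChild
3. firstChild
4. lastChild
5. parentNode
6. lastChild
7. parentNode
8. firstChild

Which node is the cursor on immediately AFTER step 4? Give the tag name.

After 1 (firstChild): meta
After 2 (firstChild): table
After 3 (firstChild): li
After 4 (lastChild): input

Answer: input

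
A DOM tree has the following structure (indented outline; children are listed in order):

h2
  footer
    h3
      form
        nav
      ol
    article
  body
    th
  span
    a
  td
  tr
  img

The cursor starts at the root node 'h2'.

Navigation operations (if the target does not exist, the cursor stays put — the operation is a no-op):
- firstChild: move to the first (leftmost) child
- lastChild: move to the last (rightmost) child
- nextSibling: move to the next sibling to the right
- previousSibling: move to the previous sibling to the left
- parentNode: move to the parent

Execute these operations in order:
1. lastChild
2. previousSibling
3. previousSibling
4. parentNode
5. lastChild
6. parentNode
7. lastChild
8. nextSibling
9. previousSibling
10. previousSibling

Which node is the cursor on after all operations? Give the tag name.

After 1 (lastChild): img
After 2 (previousSibling): tr
After 3 (previousSibling): td
After 4 (parentNode): h2
After 5 (lastChild): img
After 6 (parentNode): h2
After 7 (lastChild): img
After 8 (nextSibling): img (no-op, stayed)
After 9 (previousSibling): tr
After 10 (previousSibling): td

Answer: td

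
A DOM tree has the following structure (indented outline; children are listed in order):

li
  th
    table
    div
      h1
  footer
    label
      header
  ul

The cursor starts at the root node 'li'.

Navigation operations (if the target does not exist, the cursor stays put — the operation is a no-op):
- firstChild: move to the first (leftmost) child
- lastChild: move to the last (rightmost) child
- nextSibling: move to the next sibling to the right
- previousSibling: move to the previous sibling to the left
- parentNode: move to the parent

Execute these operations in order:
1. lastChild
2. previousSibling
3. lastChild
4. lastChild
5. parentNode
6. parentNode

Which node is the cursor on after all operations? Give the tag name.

Answer: footer

Derivation:
After 1 (lastChild): ul
After 2 (previousSibling): footer
After 3 (lastChild): label
After 4 (lastChild): header
After 5 (parentNode): label
After 6 (parentNode): footer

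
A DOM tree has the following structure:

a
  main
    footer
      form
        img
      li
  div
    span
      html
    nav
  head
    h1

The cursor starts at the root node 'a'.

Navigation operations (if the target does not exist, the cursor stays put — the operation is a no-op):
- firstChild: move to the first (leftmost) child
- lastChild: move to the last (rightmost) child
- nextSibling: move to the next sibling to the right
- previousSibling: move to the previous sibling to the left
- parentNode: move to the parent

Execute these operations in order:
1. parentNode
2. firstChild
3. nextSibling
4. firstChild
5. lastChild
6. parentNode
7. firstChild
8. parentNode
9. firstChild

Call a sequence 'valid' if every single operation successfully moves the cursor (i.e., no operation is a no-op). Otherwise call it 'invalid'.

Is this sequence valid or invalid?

Answer: invalid

Derivation:
After 1 (parentNode): a (no-op, stayed)
After 2 (firstChild): main
After 3 (nextSibling): div
After 4 (firstChild): span
After 5 (lastChild): html
After 6 (parentNode): span
After 7 (firstChild): html
After 8 (parentNode): span
After 9 (firstChild): html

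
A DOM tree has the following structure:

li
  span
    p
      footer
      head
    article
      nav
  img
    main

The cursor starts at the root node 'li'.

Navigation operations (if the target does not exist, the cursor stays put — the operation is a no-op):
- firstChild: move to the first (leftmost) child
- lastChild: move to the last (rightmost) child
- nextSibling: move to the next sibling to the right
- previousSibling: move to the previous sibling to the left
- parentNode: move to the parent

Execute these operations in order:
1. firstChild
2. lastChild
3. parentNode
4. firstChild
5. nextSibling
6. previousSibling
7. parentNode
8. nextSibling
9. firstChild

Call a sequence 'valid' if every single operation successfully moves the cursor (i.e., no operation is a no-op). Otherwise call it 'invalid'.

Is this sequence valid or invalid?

After 1 (firstChild): span
After 2 (lastChild): article
After 3 (parentNode): span
After 4 (firstChild): p
After 5 (nextSibling): article
After 6 (previousSibling): p
After 7 (parentNode): span
After 8 (nextSibling): img
After 9 (firstChild): main

Answer: valid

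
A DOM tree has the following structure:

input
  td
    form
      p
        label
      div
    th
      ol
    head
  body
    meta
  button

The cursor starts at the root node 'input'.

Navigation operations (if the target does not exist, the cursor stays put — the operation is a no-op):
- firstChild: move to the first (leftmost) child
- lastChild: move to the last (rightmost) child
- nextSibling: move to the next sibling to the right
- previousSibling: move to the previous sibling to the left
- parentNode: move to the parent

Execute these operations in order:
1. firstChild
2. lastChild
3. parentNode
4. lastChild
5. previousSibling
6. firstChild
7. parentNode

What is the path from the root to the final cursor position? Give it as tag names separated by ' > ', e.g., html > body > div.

Answer: input > td > th

Derivation:
After 1 (firstChild): td
After 2 (lastChild): head
After 3 (parentNode): td
After 4 (lastChild): head
After 5 (previousSibling): th
After 6 (firstChild): ol
After 7 (parentNode): th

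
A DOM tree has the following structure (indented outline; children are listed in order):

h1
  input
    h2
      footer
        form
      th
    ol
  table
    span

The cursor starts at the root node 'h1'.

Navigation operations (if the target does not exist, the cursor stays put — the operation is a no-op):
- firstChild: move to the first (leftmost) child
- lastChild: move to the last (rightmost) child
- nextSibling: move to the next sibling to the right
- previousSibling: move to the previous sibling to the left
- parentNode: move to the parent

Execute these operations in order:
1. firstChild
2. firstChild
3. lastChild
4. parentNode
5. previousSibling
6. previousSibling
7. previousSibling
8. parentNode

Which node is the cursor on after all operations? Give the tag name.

Answer: input

Derivation:
After 1 (firstChild): input
After 2 (firstChild): h2
After 3 (lastChild): th
After 4 (parentNode): h2
After 5 (previousSibling): h2 (no-op, stayed)
After 6 (previousSibling): h2 (no-op, stayed)
After 7 (previousSibling): h2 (no-op, stayed)
After 8 (parentNode): input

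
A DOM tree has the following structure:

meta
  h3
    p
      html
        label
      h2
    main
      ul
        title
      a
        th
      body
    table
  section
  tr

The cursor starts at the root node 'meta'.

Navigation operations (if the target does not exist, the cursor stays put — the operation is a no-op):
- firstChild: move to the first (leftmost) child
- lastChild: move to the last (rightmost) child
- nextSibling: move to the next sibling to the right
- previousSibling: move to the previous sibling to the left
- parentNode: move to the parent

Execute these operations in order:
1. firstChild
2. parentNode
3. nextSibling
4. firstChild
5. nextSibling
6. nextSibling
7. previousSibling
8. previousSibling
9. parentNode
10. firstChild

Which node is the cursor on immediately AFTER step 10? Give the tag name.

After 1 (firstChild): h3
After 2 (parentNode): meta
After 3 (nextSibling): meta (no-op, stayed)
After 4 (firstChild): h3
After 5 (nextSibling): section
After 6 (nextSibling): tr
After 7 (previousSibling): section
After 8 (previousSibling): h3
After 9 (parentNode): meta
After 10 (firstChild): h3

Answer: h3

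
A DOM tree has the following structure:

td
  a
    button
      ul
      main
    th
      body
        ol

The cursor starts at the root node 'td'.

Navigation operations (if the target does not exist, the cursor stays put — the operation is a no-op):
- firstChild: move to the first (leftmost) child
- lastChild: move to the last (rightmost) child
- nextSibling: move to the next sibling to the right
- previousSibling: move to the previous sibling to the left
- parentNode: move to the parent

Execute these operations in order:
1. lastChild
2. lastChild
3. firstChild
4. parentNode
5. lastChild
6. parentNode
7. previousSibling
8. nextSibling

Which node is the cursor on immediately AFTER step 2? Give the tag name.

Answer: th

Derivation:
After 1 (lastChild): a
After 2 (lastChild): th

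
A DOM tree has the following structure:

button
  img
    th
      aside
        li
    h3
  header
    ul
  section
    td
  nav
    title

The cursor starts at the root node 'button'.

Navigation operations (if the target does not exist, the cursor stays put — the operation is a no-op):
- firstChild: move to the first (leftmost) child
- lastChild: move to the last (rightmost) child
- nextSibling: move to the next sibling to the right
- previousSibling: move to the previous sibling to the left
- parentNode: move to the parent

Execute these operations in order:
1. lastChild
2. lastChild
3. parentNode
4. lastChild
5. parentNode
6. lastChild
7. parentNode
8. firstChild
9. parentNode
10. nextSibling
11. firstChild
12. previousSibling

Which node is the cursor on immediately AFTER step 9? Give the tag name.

After 1 (lastChild): nav
After 2 (lastChild): title
After 3 (parentNode): nav
After 4 (lastChild): title
After 5 (parentNode): nav
After 6 (lastChild): title
After 7 (parentNode): nav
After 8 (firstChild): title
After 9 (parentNode): nav

Answer: nav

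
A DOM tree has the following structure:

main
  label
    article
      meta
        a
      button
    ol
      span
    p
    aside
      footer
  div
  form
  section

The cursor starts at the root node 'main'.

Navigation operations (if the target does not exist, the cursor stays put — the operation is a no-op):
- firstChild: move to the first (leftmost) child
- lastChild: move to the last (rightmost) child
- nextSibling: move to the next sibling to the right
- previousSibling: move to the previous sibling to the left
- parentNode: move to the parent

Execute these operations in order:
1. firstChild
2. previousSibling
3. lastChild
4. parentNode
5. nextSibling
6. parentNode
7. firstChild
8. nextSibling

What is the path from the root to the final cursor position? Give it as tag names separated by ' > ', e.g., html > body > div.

Answer: main > div

Derivation:
After 1 (firstChild): label
After 2 (previousSibling): label (no-op, stayed)
After 3 (lastChild): aside
After 4 (parentNode): label
After 5 (nextSibling): div
After 6 (parentNode): main
After 7 (firstChild): label
After 8 (nextSibling): div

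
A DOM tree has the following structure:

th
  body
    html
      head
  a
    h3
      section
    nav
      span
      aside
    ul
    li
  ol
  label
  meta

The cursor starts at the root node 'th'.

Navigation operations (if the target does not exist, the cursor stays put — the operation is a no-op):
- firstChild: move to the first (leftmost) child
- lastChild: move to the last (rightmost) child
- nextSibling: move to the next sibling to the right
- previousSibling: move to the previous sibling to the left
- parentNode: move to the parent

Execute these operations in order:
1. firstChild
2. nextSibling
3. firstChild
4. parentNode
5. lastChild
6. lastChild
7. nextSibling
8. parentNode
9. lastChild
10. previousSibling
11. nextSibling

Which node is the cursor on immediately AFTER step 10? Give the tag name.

Answer: ul

Derivation:
After 1 (firstChild): body
After 2 (nextSibling): a
After 3 (firstChild): h3
After 4 (parentNode): a
After 5 (lastChild): li
After 6 (lastChild): li (no-op, stayed)
After 7 (nextSibling): li (no-op, stayed)
After 8 (parentNode): a
After 9 (lastChild): li
After 10 (previousSibling): ul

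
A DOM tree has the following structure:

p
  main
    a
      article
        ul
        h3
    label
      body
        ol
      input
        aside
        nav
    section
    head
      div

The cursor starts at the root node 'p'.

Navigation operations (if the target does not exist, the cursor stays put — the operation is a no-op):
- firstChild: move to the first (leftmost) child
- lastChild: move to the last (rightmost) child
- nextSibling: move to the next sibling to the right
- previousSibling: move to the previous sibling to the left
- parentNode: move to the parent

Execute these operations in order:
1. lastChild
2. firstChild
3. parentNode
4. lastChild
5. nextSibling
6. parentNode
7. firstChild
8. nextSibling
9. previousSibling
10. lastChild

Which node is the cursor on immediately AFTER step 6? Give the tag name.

After 1 (lastChild): main
After 2 (firstChild): a
After 3 (parentNode): main
After 4 (lastChild): head
After 5 (nextSibling): head (no-op, stayed)
After 6 (parentNode): main

Answer: main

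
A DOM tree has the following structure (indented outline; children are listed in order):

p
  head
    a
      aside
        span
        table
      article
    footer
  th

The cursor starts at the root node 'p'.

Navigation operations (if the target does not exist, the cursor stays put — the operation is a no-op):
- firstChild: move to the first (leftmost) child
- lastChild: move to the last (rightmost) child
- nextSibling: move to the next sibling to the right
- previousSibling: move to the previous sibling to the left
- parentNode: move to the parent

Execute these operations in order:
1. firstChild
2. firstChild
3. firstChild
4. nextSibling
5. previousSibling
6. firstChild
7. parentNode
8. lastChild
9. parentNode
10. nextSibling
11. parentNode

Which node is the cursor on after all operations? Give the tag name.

After 1 (firstChild): head
After 2 (firstChild): a
After 3 (firstChild): aside
After 4 (nextSibling): article
After 5 (previousSibling): aside
After 6 (firstChild): span
After 7 (parentNode): aside
After 8 (lastChild): table
After 9 (parentNode): aside
After 10 (nextSibling): article
After 11 (parentNode): a

Answer: a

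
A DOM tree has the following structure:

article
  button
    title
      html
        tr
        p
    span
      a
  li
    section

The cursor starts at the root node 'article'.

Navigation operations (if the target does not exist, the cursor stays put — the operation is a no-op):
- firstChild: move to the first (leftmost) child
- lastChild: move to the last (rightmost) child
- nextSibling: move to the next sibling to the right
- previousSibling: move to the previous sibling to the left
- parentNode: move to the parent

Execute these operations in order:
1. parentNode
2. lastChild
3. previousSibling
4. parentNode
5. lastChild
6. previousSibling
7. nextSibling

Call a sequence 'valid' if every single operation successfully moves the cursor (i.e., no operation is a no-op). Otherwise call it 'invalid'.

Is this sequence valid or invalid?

After 1 (parentNode): article (no-op, stayed)
After 2 (lastChild): li
After 3 (previousSibling): button
After 4 (parentNode): article
After 5 (lastChild): li
After 6 (previousSibling): button
After 7 (nextSibling): li

Answer: invalid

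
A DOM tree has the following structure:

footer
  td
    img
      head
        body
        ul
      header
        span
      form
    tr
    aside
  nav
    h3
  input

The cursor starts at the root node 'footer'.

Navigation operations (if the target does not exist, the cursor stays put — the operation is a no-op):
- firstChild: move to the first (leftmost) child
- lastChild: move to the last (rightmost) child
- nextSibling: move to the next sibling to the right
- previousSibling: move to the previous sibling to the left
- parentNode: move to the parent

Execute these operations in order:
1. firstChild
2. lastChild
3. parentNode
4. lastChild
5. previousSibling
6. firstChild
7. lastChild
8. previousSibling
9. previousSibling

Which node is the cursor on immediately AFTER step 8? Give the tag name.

After 1 (firstChild): td
After 2 (lastChild): aside
After 3 (parentNode): td
After 4 (lastChild): aside
After 5 (previousSibling): tr
After 6 (firstChild): tr (no-op, stayed)
After 7 (lastChild): tr (no-op, stayed)
After 8 (previousSibling): img

Answer: img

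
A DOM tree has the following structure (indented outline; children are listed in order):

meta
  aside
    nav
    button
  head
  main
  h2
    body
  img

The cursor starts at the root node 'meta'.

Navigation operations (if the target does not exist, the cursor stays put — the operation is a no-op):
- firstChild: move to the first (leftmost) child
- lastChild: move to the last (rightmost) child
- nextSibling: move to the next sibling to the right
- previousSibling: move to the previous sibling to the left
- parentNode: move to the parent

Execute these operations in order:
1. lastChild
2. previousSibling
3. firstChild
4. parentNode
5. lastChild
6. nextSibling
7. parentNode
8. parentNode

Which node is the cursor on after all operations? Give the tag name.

After 1 (lastChild): img
After 2 (previousSibling): h2
After 3 (firstChild): body
After 4 (parentNode): h2
After 5 (lastChild): body
After 6 (nextSibling): body (no-op, stayed)
After 7 (parentNode): h2
After 8 (parentNode): meta

Answer: meta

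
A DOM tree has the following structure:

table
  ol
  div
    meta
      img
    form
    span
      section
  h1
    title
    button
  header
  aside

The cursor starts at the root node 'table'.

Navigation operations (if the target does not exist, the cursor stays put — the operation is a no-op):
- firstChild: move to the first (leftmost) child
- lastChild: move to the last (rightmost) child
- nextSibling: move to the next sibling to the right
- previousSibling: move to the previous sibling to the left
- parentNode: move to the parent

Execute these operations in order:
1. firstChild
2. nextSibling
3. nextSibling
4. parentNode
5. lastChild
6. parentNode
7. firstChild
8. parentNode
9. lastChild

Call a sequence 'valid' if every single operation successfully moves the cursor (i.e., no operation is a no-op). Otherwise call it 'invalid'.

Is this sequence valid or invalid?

After 1 (firstChild): ol
After 2 (nextSibling): div
After 3 (nextSibling): h1
After 4 (parentNode): table
After 5 (lastChild): aside
After 6 (parentNode): table
After 7 (firstChild): ol
After 8 (parentNode): table
After 9 (lastChild): aside

Answer: valid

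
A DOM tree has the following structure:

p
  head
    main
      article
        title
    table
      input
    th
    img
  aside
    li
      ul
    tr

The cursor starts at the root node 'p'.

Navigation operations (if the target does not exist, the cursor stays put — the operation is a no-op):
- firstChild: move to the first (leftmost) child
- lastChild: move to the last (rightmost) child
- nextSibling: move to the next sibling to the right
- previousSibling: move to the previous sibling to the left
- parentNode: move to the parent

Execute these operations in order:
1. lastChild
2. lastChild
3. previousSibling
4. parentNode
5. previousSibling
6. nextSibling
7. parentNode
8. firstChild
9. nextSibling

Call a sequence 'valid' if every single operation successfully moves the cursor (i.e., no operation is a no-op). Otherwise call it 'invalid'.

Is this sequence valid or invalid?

After 1 (lastChild): aside
After 2 (lastChild): tr
After 3 (previousSibling): li
After 4 (parentNode): aside
After 5 (previousSibling): head
After 6 (nextSibling): aside
After 7 (parentNode): p
After 8 (firstChild): head
After 9 (nextSibling): aside

Answer: valid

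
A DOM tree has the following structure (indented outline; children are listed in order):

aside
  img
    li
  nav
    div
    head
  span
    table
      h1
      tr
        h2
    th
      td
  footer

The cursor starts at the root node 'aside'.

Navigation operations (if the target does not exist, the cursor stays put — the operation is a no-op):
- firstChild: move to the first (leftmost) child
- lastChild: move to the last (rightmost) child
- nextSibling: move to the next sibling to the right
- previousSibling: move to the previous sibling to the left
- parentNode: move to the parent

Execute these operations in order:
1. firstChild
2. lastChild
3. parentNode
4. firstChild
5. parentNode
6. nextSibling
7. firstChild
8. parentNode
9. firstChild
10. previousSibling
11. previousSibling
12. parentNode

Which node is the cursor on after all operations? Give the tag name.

After 1 (firstChild): img
After 2 (lastChild): li
After 3 (parentNode): img
After 4 (firstChild): li
After 5 (parentNode): img
After 6 (nextSibling): nav
After 7 (firstChild): div
After 8 (parentNode): nav
After 9 (firstChild): div
After 10 (previousSibling): div (no-op, stayed)
After 11 (previousSibling): div (no-op, stayed)
After 12 (parentNode): nav

Answer: nav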